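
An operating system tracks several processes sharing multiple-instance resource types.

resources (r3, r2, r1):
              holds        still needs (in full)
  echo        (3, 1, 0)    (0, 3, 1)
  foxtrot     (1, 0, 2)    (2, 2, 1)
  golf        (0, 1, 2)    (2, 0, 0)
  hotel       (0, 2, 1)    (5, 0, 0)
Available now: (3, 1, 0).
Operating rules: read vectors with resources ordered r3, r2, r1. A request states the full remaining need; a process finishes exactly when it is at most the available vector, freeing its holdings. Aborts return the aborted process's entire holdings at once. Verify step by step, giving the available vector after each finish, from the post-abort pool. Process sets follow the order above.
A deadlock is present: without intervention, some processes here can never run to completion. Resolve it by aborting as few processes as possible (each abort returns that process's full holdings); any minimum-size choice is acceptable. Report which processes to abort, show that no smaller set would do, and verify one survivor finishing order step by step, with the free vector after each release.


Abort echo.
Key observation: aborting echo returns (3, 1, 0), and hotel — hopeless before — runs at step 3 with the returned capacity in the pool.
No smaller set exists: with zero aborts the deadlock remains.
The survivors complete as golf, foxtrot, hotel. Verifying each step (starting from the post-abort pool):
  pool = (6, 2, 0)
  golf: need (2, 0, 0) fits (6, 2, 0); releases (0, 1, 2), pool now (6, 3, 2)
  foxtrot: need (2, 2, 1) fits (6, 3, 2); releases (1, 0, 2), pool now (7, 3, 4)
  hotel: need (5, 0, 0) fits (7, 3, 4); releases (0, 2, 1), pool now (7, 5, 5)


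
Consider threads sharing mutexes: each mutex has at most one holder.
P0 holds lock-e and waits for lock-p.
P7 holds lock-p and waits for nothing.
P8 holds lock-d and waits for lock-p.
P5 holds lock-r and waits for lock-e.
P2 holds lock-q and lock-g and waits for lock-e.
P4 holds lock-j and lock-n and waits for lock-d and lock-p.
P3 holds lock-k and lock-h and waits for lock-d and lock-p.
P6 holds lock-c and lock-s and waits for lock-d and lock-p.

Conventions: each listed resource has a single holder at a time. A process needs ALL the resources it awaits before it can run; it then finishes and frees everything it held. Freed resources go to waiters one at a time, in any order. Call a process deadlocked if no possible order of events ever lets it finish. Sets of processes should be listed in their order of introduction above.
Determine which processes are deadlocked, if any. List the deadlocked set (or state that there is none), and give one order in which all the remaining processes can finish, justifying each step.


Nothing here is deadlocked.
Key observation: although several processes wait, no cycle exists — each chain bottoms out at a free runner.
A valid finishing order for the others: P7, P0, P8, P2, P3, P5, P4, P6.
Verifying each step:
  P7 waits on nothing -> runs at once and releases lock-p
  P0 waits on lock-p — all released -> runs and releases lock-e
  P8 waits on lock-p — all released -> runs and releases lock-d
  P2 waits on lock-e — all released -> runs and releases lock-q and lock-g
  P3 waits on lock-d and lock-p — all released -> runs and releases lock-k and lock-h
  P5 waits on lock-e — all released -> runs and releases lock-r
  P4 waits on lock-d and lock-p — all released -> runs and releases lock-j and lock-n
  P6 waits on lock-d and lock-p — all released -> runs and releases lock-c and lock-s


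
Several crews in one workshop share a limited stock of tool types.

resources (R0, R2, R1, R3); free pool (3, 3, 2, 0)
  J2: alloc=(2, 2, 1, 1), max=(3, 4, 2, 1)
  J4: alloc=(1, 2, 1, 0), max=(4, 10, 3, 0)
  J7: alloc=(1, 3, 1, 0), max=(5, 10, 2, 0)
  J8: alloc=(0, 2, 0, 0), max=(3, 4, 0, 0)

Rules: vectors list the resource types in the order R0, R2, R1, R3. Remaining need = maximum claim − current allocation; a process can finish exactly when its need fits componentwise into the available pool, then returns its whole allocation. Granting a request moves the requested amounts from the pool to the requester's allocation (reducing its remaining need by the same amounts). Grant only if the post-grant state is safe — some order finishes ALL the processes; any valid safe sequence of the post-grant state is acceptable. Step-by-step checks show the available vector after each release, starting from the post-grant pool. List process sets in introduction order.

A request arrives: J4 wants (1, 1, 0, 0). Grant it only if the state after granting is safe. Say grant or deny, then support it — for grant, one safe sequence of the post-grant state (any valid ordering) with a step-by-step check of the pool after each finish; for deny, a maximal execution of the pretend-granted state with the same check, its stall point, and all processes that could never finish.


DENY. Granting would leave the state unsafe.
Key observation: even finishing J2, J8 leaves just (4, 6, 3, 1) free — too little R2 for any of the remaining processes.
After a pretend grant, a maximal execution: J2, J8 — then nothing else fits. Verifying each step:
  pool = (2, 2, 2, 0)
  run J2 (needs (1, 2, 1, 0), free (2, 2, 2, 0)); after release of (2, 2, 1, 1) the pool is (4, 4, 3, 1)
  run J8 (needs (3, 2, 0, 0), free (4, 4, 3, 1)); after release of (0, 2, 0, 0) the pool is (4, 6, 3, 1)
  J4 still needs (2, 7, 2, 0) but only (4, 6, 3, 1) is free — short on R2
  J7 still needs (4, 7, 1, 0) but only (4, 6, 3, 1) is free — short on R2
Post-grant, the permanently blocked set is J4 and J7.


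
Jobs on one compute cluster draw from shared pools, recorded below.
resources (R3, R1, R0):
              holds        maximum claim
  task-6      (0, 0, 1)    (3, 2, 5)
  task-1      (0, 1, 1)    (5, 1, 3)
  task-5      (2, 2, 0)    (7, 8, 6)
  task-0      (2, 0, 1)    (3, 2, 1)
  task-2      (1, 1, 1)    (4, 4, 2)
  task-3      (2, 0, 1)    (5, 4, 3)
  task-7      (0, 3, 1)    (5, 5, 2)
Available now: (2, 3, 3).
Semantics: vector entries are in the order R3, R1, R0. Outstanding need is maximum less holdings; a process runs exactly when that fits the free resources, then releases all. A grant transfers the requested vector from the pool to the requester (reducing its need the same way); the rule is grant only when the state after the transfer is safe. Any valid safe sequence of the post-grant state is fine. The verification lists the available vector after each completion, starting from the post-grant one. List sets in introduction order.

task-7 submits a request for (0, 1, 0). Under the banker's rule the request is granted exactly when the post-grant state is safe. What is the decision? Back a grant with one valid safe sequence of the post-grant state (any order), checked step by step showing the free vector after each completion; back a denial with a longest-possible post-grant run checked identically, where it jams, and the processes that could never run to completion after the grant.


DENY. Granting would leave the state unsafe.
Key observation: after task-0, task-6 the pool peaks at (4, 2, 5), and each blocked process is short somewhere: task-1 on R3; task-5 on R3, R1, R0; task-2 on R1; task-3 on R1; task-7 on R3.
Pretend the grant happened; the run task-0, task-6 goes as far as possible. Verifying each step:
  pool = (2, 2, 3)
  run task-0 (needs (1, 2, 0), free (2, 2, 3)); after release of (2, 0, 1) the pool is (4, 2, 4)
  run task-6 (needs (3, 2, 4), free (4, 2, 4)); after release of (0, 0, 1) the pool is (4, 2, 5)
  task-1 still needs (5, 0, 2) but only (4, 2, 5) is free — short on R3
  task-5 still needs (5, 6, 6) but only (4, 2, 5) is free — short on R3, R1 and R0
  task-2 still needs (3, 3, 1) but only (4, 2, 5) is free — short on R1
  task-3 still needs (3, 4, 2) but only (4, 2, 5) is free — short on R1
  task-7 still needs (5, 1, 1) but only (4, 2, 5) is free — short on R3
Processes that could never finish after the grant: task-1, task-5, task-2, task-3 and task-7.


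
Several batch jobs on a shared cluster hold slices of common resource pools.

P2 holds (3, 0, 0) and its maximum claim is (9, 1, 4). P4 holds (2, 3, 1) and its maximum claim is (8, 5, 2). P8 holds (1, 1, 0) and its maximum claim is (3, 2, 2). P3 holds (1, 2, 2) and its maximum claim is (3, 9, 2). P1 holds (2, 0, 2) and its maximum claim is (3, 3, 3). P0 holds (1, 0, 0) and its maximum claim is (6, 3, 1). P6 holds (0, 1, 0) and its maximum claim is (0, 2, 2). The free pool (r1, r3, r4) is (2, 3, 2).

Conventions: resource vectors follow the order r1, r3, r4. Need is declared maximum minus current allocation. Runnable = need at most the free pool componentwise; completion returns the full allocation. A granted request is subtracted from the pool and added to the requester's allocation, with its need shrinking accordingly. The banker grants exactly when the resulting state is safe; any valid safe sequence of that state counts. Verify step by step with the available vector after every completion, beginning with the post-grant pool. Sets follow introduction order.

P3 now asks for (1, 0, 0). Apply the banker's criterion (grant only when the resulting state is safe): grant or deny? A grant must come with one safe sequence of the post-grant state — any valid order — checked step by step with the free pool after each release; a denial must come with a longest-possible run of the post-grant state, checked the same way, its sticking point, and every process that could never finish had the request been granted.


DENY — the pretend-granted state is unsafe.
Key observation: after P1, P8, P6 the pool peaks at (4, 5, 4), and each blocked process is short somewhere: P2 on r1; P4 on r1; P3 on r3; P0 on r1.
After a pretend grant, a maximal execution: P1, P8, P6 — then nothing else fits. Check, step by step:
  pool = (1, 3, 2)
  P1 needs (1, 3, 1) <= (1, 3, 2) -> finishes; pool += (2, 0, 2) = (3, 3, 4)
  P8 needs (2, 1, 2) <= (3, 3, 4) -> finishes; pool += (1, 1, 0) = (4, 4, 4)
  P6 needs (0, 1, 2) <= (4, 4, 4) -> finishes; pool += (0, 1, 0) = (4, 5, 4)
  P2 cannot run: need (6, 1, 4) vs free (4, 5, 4) (insufficient r1)
  P4 cannot run: need (6, 2, 1) vs free (4, 5, 4) (insufficient r1)
  P3 cannot run: need (1, 7, 0) vs free (4, 5, 4) (insufficient r3)
  P0 cannot run: need (5, 3, 1) vs free (4, 5, 4) (insufficient r1)
Post-grant, the permanently blocked set is P2, P4, P3 and P0.


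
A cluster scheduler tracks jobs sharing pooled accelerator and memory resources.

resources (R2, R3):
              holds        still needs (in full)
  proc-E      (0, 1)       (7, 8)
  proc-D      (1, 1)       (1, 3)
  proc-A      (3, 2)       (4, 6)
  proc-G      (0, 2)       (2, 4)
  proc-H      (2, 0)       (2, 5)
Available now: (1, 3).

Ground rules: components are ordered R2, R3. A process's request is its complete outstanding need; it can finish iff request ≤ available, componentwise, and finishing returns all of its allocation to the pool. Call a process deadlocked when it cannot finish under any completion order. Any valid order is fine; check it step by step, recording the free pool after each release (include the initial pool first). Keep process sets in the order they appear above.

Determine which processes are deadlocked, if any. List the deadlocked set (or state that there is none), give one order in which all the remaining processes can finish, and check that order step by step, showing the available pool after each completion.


The deadlocked set is empty.
Key observation: there is always a runnable process — proc-D first — so the state unwinds completely.
One completion order for the rest: proc-D, proc-G, proc-H, proc-A, proc-E. Verifying each step:
  pool = (1, 3)
  proc-D: need (1, 3) fits (1, 3); releases (1, 1), pool now (2, 4)
  proc-G: need (2, 4) fits (2, 4); releases (0, 2), pool now (2, 6)
  proc-H: need (2, 5) fits (2, 6); releases (2, 0), pool now (4, 6)
  proc-A: need (4, 6) fits (4, 6); releases (3, 2), pool now (7, 8)
  proc-E: need (7, 8) fits (7, 8); releases (0, 1), pool now (7, 9)


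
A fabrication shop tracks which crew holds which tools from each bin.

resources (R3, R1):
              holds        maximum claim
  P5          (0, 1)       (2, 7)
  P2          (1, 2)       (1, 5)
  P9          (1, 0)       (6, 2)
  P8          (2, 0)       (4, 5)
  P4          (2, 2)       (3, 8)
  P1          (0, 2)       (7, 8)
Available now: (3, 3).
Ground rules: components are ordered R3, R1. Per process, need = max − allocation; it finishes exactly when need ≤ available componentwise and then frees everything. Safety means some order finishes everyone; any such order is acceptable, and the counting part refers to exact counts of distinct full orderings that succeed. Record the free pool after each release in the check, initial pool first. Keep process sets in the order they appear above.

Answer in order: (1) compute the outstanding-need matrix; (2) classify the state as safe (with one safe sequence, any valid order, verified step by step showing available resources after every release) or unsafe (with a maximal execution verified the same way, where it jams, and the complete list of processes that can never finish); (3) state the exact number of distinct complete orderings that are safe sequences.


(1) Need matrix, components ordered R3, R1:
  P5: (2, 6)
  P2: (0, 3)
  P9: (5, 2)
  P8: (2, 5)
  P4: (1, 6)
  P1: (7, 6)
(2) UNSAFE.
Key observation: once P2, P8, P9 finish, the pool peaks at (7, 5) — and every remaining process still needs more R1 than that.
The run P2, P8, P9 cannot be extended any further. Walking it through:
  pool = (3, 3)
  P2 needs (0, 3) <= (3, 3) -> finishes; pool += (1, 2) = (4, 5)
  P8 needs (2, 5) <= (4, 5) -> finishes; pool += (2, 0) = (6, 5)
  P9 needs (5, 2) <= (6, 5) -> finishes; pool += (1, 0) = (7, 5)
  P5 cannot run: need (2, 6) vs free (7, 5) (insufficient R1)
  P4 cannot run: need (1, 6) vs free (7, 5) (insufficient R1)
  P1 cannot run: need (7, 6) vs free (7, 5) (insufficient R1)
Never able to finish: P5, P4 and P1.
(3) The exact count: 0 of the possible complete orderings are safe sequences.


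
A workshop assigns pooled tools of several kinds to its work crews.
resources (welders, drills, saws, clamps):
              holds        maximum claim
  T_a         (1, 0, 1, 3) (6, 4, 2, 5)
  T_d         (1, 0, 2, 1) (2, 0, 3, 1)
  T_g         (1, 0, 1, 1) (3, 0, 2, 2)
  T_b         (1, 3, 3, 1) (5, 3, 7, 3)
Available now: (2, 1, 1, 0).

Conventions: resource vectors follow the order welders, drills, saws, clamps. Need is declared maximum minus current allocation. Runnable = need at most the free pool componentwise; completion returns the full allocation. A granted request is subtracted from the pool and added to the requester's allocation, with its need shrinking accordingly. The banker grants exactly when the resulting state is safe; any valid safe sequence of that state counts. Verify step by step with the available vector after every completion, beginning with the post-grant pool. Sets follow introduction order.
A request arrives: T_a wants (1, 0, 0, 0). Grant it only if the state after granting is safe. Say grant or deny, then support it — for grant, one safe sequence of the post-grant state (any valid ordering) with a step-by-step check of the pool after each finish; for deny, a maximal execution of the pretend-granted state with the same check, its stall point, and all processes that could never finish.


DENY: after the grant no complete ordering would exist.
Key observation: once T_d, T_g finish, the pool peaks at (3, 1, 4, 2) — and every remaining process still needs more welders than that.
After a pretend grant, a maximal execution: T_d, T_g — then nothing else fits. Walking it through:
  pool = (1, 1, 1, 0)
  run T_d (needs (1, 0, 1, 0), free (1, 1, 1, 0)); after release of (1, 0, 2, 1) the pool is (2, 1, 3, 1)
  run T_g (needs (2, 0, 1, 1), free (2, 1, 3, 1)); after release of (1, 0, 1, 1) the pool is (3, 1, 4, 2)
  T_a still needs (4, 4, 1, 2) but only (3, 1, 4, 2) is free — short on welders and drills
  T_b still needs (4, 0, 4, 2) but only (3, 1, 4, 2) is free — short on welders
Processes that could never finish after the grant: T_a and T_b.


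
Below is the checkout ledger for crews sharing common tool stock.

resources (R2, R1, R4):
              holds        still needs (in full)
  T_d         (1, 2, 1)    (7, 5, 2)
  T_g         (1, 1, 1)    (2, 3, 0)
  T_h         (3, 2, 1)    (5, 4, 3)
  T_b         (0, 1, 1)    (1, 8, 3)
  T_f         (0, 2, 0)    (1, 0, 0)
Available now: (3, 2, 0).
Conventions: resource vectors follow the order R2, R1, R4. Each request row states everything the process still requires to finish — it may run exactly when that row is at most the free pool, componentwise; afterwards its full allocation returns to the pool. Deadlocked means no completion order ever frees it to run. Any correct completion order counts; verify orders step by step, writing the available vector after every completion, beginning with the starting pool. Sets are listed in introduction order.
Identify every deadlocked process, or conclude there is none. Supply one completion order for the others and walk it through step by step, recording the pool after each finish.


Deadlocked set: T_d, T_h and T_b.
Key observation: after T_f, T_g complete, (4, 5, 1) is the best the pool ever gets, yet each leftover process wants more R4.
One completion order for the rest: T_f, T_g. Verifying each step:
  pool = (3, 2, 0)
  run T_f (needs (1, 0, 0), free (3, 2, 0)); after release of (0, 2, 0) the pool is (3, 4, 0)
  run T_g (needs (2, 3, 0), free (3, 4, 0)); after release of (1, 1, 1) the pool is (4, 5, 1)
None of the blocked processes ever fits:
  T_d still needs (7, 5, 2) but only (4, 5, 1) is free — short on R2 and R4
  T_h still needs (5, 4, 3) but only (4, 5, 1) is free — short on R2 and R4
  T_b still needs (1, 8, 3) but only (4, 5, 1) is free — short on R1 and R4


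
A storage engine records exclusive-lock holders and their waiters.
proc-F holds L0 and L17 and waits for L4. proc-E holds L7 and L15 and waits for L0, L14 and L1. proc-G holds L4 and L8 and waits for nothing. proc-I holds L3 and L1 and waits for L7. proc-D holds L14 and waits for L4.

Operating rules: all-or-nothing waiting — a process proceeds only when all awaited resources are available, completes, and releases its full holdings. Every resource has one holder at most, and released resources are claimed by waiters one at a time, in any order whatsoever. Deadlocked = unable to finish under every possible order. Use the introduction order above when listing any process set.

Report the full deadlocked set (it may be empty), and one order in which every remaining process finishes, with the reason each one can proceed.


Deadlocked set: proc-E and proc-I.
Key observation: the wait chain closes on itself along proc-E -> proc-I -> proc-E; no other process is dragged down with it.
One completion order for the rest: proc-G, proc-D, proc-F.
Step-by-step check:
  proc-G waits on nothing -> runs at once and releases L4 and L8
  proc-D waits on L4 — all released -> runs and releases L14
  proc-F waits on L4 — all released -> runs and releases L0 and L17


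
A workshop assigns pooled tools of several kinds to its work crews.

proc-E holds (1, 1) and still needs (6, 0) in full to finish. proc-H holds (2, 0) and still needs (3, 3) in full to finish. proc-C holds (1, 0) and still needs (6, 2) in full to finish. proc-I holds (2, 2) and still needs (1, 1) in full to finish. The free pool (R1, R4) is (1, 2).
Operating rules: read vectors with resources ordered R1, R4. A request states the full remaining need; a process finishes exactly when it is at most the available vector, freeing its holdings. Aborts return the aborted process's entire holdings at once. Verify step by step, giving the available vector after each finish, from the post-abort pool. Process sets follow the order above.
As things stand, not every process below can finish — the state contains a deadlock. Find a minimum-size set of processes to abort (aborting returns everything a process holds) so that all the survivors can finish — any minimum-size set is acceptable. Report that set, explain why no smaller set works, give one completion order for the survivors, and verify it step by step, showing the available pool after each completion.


Abort proc-E.
Key observation: proc-C could never have finished before the abort; with (1, 1) returned by proc-E, it fits at step 3.
Minimality: the empty abort set fails — the state is deadlocked as it stands.
Survivors finish in the order: proc-I, proc-H, proc-C. Verifying each step (pool after the aborts first):
  pool = (2, 3)
  proc-I needs (1, 1) <= (2, 3) -> finishes; pool += (2, 2) = (4, 5)
  proc-H needs (3, 3) <= (4, 5) -> finishes; pool += (2, 0) = (6, 5)
  proc-C needs (6, 2) <= (6, 5) -> finishes; pool += (1, 0) = (7, 5)


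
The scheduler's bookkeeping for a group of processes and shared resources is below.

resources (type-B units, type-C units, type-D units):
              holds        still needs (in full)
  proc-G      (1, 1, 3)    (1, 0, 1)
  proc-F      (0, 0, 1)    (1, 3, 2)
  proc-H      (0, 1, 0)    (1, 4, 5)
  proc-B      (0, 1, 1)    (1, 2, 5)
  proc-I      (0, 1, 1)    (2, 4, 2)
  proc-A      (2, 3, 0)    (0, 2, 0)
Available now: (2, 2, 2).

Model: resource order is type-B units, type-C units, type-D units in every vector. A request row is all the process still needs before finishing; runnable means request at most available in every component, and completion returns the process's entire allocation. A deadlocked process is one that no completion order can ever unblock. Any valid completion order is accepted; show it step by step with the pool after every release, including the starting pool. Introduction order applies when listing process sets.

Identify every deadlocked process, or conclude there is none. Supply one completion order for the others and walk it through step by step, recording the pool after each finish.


No process is deadlocked.
Key observation: starting with proc-G, each completion frees enough for the next — no one is permanently blocked.
The rest can finish in the order proc-G, proc-A, proc-H, proc-I, proc-F, proc-B. Walking it through:
  pool = (2, 2, 2)
  run proc-G (needs (1, 0, 1), free (2, 2, 2)); after release of (1, 1, 3) the pool is (3, 3, 5)
  run proc-A (needs (0, 2, 0), free (3, 3, 5)); after release of (2, 3, 0) the pool is (5, 6, 5)
  run proc-H (needs (1, 4, 5), free (5, 6, 5)); after release of (0, 1, 0) the pool is (5, 7, 5)
  run proc-I (needs (2, 4, 2), free (5, 7, 5)); after release of (0, 1, 1) the pool is (5, 8, 6)
  run proc-F (needs (1, 3, 2), free (5, 8, 6)); after release of (0, 0, 1) the pool is (5, 8, 7)
  run proc-B (needs (1, 2, 5), free (5, 8, 7)); after release of (0, 1, 1) the pool is (5, 9, 8)


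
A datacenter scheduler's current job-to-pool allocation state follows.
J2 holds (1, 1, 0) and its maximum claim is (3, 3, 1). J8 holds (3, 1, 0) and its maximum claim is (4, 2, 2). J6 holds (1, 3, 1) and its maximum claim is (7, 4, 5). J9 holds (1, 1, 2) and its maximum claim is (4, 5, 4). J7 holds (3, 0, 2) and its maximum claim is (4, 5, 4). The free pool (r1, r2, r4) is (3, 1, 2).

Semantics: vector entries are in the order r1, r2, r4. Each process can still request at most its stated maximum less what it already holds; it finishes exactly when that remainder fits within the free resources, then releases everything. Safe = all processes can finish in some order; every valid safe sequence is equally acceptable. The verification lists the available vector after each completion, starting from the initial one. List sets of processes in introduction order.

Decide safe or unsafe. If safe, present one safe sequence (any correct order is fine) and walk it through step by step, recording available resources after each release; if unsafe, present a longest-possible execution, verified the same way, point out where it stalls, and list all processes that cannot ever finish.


The state is UNSAFE.
Key observation: after J8, J2 the pool peaks at (7, 3, 2), and each blocked process is short somewhere: J6 on r4; J9 on r2; J7 on r2.
The run J8, J2 cannot be extended any further. Check, step by step:
  pool = (3, 1, 2)
  J8 needs (1, 1, 2) <= (3, 1, 2) -> finishes; pool += (3, 1, 0) = (6, 2, 2)
  J2 needs (2, 2, 1) <= (6, 2, 2) -> finishes; pool += (1, 1, 0) = (7, 3, 2)
  J6 cannot run: need (6, 1, 4) vs free (7, 3, 2) (insufficient r4)
  J9 cannot run: need (3, 4, 2) vs free (7, 3, 2) (insufficient r2)
  J7 cannot run: need (1, 5, 2) vs free (7, 3, 2) (insufficient r2)
Never able to finish: J6, J9 and J7.


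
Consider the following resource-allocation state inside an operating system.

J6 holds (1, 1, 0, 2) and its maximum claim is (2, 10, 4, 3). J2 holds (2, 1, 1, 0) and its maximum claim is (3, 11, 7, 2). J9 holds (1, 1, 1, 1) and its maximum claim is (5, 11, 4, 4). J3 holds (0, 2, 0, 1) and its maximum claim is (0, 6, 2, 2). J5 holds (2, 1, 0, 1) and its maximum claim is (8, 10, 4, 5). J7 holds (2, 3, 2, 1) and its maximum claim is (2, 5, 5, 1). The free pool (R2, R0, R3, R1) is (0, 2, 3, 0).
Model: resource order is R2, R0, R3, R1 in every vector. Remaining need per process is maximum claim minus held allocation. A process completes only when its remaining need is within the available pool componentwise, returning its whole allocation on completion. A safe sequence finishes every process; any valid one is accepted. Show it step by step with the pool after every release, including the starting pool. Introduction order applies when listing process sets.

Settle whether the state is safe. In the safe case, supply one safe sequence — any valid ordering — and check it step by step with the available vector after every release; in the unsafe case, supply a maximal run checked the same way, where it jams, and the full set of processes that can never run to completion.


The state is UNSAFE.
Key observation: the pool after J7, J3 is (2, 7, 5, 2); every surviving request exceeds it in R0, so progress ends there.
The run J7, J3 cannot be extended any further. Walking it through:
  pool = (0, 2, 3, 0)
  J7 needs (0, 2, 3, 0) <= (0, 2, 3, 0) -> finishes; pool += (2, 3, 2, 1) = (2, 5, 5, 1)
  J3 needs (0, 4, 2, 1) <= (2, 5, 5, 1) -> finishes; pool += (0, 2, 0, 1) = (2, 7, 5, 2)
  blocked: J6 wants (1, 9, 4, 1), pool (2, 7, 5, 2) — not enough R0
  blocked: J2 wants (1, 10, 6, 2), pool (2, 7, 5, 2) — not enough R0 and R3
  blocked: J9 wants (4, 10, 3, 3), pool (2, 7, 5, 2) — not enough R2, R0 and R1
  blocked: J5 wants (6, 9, 4, 4), pool (2, 7, 5, 2) — not enough R2, R0 and R1
Processes that can never finish: J6, J2, J9 and J5.


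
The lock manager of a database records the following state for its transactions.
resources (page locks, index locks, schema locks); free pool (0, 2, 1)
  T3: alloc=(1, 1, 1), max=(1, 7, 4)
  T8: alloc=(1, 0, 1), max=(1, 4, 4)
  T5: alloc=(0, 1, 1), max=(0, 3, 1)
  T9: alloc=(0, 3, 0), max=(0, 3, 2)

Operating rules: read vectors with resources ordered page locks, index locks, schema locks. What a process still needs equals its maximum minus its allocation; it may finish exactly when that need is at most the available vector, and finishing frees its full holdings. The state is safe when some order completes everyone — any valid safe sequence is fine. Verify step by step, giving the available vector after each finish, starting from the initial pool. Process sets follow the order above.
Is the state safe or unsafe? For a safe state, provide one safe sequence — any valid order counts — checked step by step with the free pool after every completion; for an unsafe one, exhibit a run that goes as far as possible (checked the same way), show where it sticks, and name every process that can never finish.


UNSAFE — no complete ordering exists.
Key observation: after T5, T9 complete, (0, 6, 2) is the best the pool ever gets, yet each leftover process wants more schema locks.
A maximal execution: T5, T9 — then nothing else fits. Verifying each step:
  pool = (0, 2, 1)
  T5: need (0, 2, 0) fits (0, 2, 1); releases (0, 1, 1), pool now (0, 3, 2)
  T9: need (0, 0, 2) fits (0, 3, 2); releases (0, 3, 0), pool now (0, 6, 2)
  T3 still needs (0, 6, 3) but only (0, 6, 2) is free — short on schema locks
  T8 still needs (0, 4, 3) but only (0, 6, 2) is free — short on schema locks
Never able to finish: T3 and T8.


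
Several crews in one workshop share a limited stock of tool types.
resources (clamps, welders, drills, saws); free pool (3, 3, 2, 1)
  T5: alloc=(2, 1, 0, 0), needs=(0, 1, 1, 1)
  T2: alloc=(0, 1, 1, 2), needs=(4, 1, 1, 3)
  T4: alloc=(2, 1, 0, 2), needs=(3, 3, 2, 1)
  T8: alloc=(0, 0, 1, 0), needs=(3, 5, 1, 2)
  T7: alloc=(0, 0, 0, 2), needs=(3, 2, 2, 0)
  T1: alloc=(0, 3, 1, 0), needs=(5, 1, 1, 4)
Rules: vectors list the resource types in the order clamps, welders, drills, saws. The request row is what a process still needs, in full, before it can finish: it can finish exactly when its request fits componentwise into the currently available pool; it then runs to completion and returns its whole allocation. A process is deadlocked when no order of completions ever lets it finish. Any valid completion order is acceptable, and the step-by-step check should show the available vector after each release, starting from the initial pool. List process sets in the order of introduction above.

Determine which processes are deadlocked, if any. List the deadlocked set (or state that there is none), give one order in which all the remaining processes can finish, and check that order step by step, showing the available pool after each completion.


Nothing here is deadlocked.
Key observation: beginning at T4, releases accumulate fast enough that every process eventually fits.
One completion order for the rest: T4, T7, T2, T8, T5, T1. Walking it through:
  pool = (3, 3, 2, 1)
  run T4 (needs (3, 3, 2, 1), free (3, 3, 2, 1)); after release of (2, 1, 0, 2) the pool is (5, 4, 2, 3)
  run T7 (needs (3, 2, 2, 0), free (5, 4, 2, 3)); after release of (0, 0, 0, 2) the pool is (5, 4, 2, 5)
  run T2 (needs (4, 1, 1, 3), free (5, 4, 2, 5)); after release of (0, 1, 1, 2) the pool is (5, 5, 3, 7)
  run T8 (needs (3, 5, 1, 2), free (5, 5, 3, 7)); after release of (0, 0, 1, 0) the pool is (5, 5, 4, 7)
  run T5 (needs (0, 1, 1, 1), free (5, 5, 4, 7)); after release of (2, 1, 0, 0) the pool is (7, 6, 4, 7)
  run T1 (needs (5, 1, 1, 4), free (7, 6, 4, 7)); after release of (0, 3, 1, 0) the pool is (7, 9, 5, 7)


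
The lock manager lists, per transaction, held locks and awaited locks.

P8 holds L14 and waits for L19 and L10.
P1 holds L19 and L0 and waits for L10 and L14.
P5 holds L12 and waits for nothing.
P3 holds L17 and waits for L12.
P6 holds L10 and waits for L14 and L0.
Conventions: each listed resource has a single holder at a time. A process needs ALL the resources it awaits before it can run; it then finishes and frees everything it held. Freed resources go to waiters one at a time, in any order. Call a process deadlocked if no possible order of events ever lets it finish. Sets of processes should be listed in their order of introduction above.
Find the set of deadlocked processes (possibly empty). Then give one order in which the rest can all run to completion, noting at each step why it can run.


The deadlocked set is P8, P1 and P6.
Key observation: P8 -> P1 -> P8 is a circular wait — nothing in it can go first; P6 is caught in further circular waits.
One completion order for the rest: P5, P3.
Check, step by step:
  P5 waits on nothing -> runs at once and releases L12
  P3 waits on L12 — all released -> runs and releases L17


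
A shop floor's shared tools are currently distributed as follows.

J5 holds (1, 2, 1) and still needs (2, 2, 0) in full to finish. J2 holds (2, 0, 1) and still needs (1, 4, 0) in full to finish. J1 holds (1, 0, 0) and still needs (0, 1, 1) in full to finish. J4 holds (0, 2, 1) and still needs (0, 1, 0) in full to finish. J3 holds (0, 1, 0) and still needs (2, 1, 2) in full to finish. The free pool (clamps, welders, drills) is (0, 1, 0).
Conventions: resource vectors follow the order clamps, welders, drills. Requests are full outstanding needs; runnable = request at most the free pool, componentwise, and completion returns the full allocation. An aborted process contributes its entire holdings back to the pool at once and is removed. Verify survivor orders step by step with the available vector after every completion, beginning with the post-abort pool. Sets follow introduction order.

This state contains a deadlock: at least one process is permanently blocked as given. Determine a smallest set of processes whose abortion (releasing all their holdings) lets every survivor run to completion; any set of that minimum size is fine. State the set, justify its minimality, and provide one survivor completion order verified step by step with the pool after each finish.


The answer: abort J2.
Key observation: J5 could never have finished before the abort; with (2, 0, 1) returned by J2, it fits at step 2.
Why nothing smaller works: aborting no one leaves the state deadlocked as given.
One survivor order: J4, J5, J1, J3. Verifying each step (post-abort pool first):
  pool = (2, 1, 1)
  J4 needs (0, 1, 0) <= (2, 1, 1) -> finishes; pool += (0, 2, 1) = (2, 3, 2)
  J5 needs (2, 2, 0) <= (2, 3, 2) -> finishes; pool += (1, 2, 1) = (3, 5, 3)
  J1 needs (0, 1, 1) <= (3, 5, 3) -> finishes; pool += (1, 0, 0) = (4, 5, 3)
  J3 needs (2, 1, 2) <= (4, 5, 3) -> finishes; pool += (0, 1, 0) = (4, 6, 3)


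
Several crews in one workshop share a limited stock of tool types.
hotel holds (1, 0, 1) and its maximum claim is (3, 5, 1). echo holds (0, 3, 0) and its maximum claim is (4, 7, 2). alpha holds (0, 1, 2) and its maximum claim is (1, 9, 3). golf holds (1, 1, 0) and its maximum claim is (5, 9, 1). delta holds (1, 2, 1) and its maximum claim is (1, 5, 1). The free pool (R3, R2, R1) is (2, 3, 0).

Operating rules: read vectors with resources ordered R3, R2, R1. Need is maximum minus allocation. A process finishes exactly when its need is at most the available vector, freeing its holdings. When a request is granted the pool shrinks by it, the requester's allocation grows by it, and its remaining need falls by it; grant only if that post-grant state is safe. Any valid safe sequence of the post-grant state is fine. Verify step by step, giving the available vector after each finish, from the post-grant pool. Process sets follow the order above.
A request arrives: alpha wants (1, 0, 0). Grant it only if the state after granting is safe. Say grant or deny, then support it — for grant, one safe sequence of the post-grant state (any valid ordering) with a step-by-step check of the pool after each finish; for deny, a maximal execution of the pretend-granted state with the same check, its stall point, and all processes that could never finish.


DENY. Granting would leave the state unsafe.
Key observation: after delta, hotel the pool peaks at (3, 5, 2), and each blocked process is short somewhere: echo on R3; alpha on R2; golf on R3, R2.
On the post-grant state, delta, hotel is a maximal run — nothing extends it. Check, step by step:
  pool = (1, 3, 0)
  run delta (needs (0, 3, 0), free (1, 3, 0)); after release of (1, 2, 1) the pool is (2, 5, 1)
  run hotel (needs (2, 5, 0), free (2, 5, 1)); after release of (1, 0, 1) the pool is (3, 5, 2)
  blocked: echo wants (4, 4, 2), pool (3, 5, 2) — not enough R3
  blocked: alpha wants (0, 8, 1), pool (3, 5, 2) — not enough R2
  blocked: golf wants (4, 8, 1), pool (3, 5, 2) — not enough R3 and R2
Post-grant, the permanently blocked set is echo, alpha and golf.


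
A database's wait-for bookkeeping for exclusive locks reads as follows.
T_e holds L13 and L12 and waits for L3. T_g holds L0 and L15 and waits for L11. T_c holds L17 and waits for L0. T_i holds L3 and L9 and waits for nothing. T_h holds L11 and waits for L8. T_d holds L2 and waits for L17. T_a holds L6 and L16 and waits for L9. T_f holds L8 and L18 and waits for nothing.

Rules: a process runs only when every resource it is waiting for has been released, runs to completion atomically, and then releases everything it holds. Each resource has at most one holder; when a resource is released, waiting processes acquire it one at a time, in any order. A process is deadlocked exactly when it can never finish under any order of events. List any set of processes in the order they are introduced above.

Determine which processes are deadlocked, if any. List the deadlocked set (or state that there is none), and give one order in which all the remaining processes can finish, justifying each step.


No process is deadlocked.
Key observation: all waits point, directly or indirectly, at processes that can finish, so nothing is permanently blocked.
The rest can finish in the order T_i, T_f, T_h, T_g, T_c, T_a, T_e, T_d.
Step-by-step check:
  run T_i (it waits on nothing); releases L3 and L9
  run T_f (it waits on nothing); releases L8 and L18
  T_h waits on L8 — all released -> runs and releases L11
  T_g waits on L11 — all released -> runs and releases L0 and L15
  T_c waits on L0 — all released -> runs and releases L17
  T_a waits on L9 — all released -> runs and releases L6 and L16
  T_e waits on L3 — all released -> runs and releases L13 and L12
  T_d waits on L17 — all released -> runs and releases L2


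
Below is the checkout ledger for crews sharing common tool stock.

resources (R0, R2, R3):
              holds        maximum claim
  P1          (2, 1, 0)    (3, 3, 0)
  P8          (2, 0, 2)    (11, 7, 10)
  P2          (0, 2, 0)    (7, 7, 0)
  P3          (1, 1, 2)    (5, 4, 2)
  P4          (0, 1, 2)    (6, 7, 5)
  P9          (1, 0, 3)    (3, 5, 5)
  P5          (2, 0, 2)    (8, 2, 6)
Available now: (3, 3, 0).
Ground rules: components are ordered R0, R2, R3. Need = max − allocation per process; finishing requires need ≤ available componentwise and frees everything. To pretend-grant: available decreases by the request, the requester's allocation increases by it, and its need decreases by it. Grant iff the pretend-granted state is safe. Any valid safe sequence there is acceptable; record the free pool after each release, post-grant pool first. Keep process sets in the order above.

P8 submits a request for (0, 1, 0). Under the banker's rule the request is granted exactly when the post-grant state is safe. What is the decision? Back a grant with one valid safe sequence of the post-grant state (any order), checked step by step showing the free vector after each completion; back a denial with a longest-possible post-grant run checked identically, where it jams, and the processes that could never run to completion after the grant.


DENY. Granting would leave the state unsafe.
Key observation: after P1, P3 the pool peaks at (6, 4, 2), and each blocked process is short somewhere: P8 on R0, R2, R3; P2 on R0, R2; P4 on R2, R3; P9 on R2; P5 on R3.
Pretend the grant happened; the run P1, P3 goes as far as possible. Step-by-step check:
  pool = (3, 2, 0)
  run P1 (needs (1, 2, 0), free (3, 2, 0)); after release of (2, 1, 0) the pool is (5, 3, 0)
  run P3 (needs (4, 3, 0), free (5, 3, 0)); after release of (1, 1, 2) the pool is (6, 4, 2)
  P8 cannot run: need (9, 6, 8) vs free (6, 4, 2) (insufficient R0, R2 and R3)
  P2 cannot run: need (7, 5, 0) vs free (6, 4, 2) (insufficient R0 and R2)
  P4 cannot run: need (6, 6, 3) vs free (6, 4, 2) (insufficient R2 and R3)
  P9 cannot run: need (2, 5, 2) vs free (6, 4, 2) (insufficient R2)
  P5 cannot run: need (6, 2, 4) vs free (6, 4, 2) (insufficient R3)
Had the request been granted, P8, P2, P4, P9 and P5 could never finish.


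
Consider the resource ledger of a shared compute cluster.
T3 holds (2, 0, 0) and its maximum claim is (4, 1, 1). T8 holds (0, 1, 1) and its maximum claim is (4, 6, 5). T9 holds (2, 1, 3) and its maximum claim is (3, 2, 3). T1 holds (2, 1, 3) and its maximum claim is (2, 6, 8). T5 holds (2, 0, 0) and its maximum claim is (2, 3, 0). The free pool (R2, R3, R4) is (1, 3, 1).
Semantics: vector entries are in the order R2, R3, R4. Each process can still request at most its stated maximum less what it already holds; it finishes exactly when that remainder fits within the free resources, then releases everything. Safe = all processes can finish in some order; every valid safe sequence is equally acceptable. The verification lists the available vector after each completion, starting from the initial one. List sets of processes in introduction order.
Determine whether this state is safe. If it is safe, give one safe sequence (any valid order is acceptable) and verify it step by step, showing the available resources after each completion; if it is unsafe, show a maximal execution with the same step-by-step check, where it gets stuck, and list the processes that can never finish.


UNSAFE — no complete ordering exists.
Key observation: R3 is the bottleneck — with T9, T5, T3 done the pool holds (7, 4, 4), short of every remaining need.
The run T9, T5, T3 cannot be extended any further. Step-by-step check:
  pool = (1, 3, 1)
  T9 needs (1, 1, 0) <= (1, 3, 1) -> finishes; pool += (2, 1, 3) = (3, 4, 4)
  T5 needs (0, 3, 0) <= (3, 4, 4) -> finishes; pool += (2, 0, 0) = (5, 4, 4)
  T3 needs (2, 1, 1) <= (5, 4, 4) -> finishes; pool += (2, 0, 0) = (7, 4, 4)
  blocked: T8 wants (4, 5, 4), pool (7, 4, 4) — not enough R3
  blocked: T1 wants (0, 5, 5), pool (7, 4, 4) — not enough R3 and R4
Permanently blocked: T8 and T1.
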